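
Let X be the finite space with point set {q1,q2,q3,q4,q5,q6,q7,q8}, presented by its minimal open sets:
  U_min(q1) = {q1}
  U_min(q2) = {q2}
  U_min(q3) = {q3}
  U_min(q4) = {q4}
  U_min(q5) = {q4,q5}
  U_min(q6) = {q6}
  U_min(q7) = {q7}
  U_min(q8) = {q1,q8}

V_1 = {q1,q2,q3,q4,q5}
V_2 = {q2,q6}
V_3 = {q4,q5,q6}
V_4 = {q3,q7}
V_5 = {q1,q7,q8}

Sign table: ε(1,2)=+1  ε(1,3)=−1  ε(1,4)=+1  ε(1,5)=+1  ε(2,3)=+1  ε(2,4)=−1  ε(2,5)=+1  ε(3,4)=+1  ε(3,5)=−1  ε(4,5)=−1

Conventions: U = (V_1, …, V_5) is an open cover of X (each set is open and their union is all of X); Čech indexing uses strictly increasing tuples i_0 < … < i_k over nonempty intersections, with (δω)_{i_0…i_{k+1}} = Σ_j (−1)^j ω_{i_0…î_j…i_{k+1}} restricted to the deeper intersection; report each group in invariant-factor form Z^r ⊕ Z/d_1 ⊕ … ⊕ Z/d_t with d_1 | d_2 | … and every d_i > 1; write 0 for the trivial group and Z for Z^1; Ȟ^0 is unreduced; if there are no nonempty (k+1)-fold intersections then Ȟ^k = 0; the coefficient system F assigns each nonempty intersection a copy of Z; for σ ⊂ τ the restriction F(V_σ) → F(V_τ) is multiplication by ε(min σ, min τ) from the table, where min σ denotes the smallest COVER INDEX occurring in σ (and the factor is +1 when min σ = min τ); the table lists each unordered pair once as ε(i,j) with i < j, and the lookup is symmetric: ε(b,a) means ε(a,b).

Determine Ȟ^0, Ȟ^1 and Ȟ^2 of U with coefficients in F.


intersection data:
  V12={q2} V13={q4,q5} V14={q3} V15={q1} V23={q6} V45={q7}
C dims 5,6; δ0: rk 5, SNF 1^4·2
Ȟ^0 = (5 − 5) − 0 = 0, so Ȟ^0 ≅ 0
Ȟ^1 = (6 − 0) − 5 = 1 plus torsion [2], so Ȟ^1 ≅ Z ⊕ Z/2
Ȟ^2 = (0 − 0) − 0 = 0, so Ȟ^2 ≅ 0

Ȟ^0 ≅ 0, Ȟ^1 ≅ Z ⊕ Z/2, Ȟ^2 ≅ 0


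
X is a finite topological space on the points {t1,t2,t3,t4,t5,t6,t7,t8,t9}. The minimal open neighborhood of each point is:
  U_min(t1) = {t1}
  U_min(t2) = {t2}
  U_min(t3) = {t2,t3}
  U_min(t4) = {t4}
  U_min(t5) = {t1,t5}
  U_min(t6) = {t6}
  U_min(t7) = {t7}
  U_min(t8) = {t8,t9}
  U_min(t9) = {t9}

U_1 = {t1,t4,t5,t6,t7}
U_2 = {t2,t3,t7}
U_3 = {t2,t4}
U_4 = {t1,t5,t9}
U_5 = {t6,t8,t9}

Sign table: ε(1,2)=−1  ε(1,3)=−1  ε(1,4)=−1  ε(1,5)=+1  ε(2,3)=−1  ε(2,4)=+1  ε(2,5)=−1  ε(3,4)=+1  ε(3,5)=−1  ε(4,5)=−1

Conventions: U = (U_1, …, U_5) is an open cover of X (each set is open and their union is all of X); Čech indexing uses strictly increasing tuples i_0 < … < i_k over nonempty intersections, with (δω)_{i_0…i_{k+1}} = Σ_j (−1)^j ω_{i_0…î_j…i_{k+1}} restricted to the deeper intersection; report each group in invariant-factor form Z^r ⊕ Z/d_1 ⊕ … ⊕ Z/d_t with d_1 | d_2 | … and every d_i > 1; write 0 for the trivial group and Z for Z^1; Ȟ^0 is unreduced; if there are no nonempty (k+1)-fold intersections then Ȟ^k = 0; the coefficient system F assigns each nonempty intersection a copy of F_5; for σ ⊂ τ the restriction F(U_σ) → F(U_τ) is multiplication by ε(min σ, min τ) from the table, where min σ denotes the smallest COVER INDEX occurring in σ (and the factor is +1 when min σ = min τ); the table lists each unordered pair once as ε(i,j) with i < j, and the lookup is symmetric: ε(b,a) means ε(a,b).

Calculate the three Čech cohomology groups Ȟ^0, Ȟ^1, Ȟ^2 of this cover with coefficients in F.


nerve of the cover:
  U12={t7} U13={t4} U14={t1,t5} U15={t6} U23={t2} U45={t9}
C dims 5,6; δ0: rk_F5 5
Ȟ^0 = (5 − 5) − 0 = 0, so Ȟ^0 ≅ 0
Ȟ^1 = (6 − 0) − 5 = 1, so Ȟ^1 ≅ Z/5
Ȟ^2 = (0 − 0) − 0 = 0, so Ȟ^2 ≅ 0

Ȟ^0 ≅ 0,  Ȟ^1 ≅ Z/5,  Ȟ^2 ≅ 0


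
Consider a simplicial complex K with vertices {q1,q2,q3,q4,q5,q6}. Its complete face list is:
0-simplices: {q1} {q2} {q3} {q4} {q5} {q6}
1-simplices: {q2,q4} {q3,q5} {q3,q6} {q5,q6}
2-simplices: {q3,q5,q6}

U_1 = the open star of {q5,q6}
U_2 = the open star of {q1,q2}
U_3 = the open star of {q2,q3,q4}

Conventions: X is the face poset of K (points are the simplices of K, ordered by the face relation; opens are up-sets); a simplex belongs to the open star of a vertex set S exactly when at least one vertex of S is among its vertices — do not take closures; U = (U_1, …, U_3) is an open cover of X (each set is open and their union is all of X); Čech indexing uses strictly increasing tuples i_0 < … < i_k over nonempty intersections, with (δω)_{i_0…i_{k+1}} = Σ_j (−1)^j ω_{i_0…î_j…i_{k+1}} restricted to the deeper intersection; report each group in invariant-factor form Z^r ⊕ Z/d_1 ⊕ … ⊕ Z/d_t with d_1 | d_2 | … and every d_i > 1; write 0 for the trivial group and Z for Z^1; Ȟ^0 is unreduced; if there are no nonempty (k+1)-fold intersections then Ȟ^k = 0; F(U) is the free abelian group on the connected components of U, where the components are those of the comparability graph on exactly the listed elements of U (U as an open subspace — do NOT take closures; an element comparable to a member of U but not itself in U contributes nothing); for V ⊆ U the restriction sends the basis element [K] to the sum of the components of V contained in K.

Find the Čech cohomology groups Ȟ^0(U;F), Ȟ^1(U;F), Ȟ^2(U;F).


Ȟ^0 = Z^3, Ȟ^1 = 0 and Ȟ^2 = 0

cover nerve:
  U1={{q5},{q6},{q3,q5},{q3,q6},{q5,q6},{q3,q5,q6}} U2={{q1},{q2},{q2,q4}} U3={{q2},{q3},{q4},{q2,q4},{q3,q5},{q3,q6},{q3,q5,q6}}
  U13={{q3,q5},{q3,q6},{q3,q5,q6}} U23={{q2},{q2,q4}}
components per intersection:
  U1: {{q5},{q6},{q3,q5},{q3,q6},{q5,q6},{q3,q5,q6}}
  U2: {{q1}} {{q2},{q2,q4}}
  U3: {{q2},{q4},{q2,q4}} {{q3},{q3,q5},{q3,q6},{q3,q5,q6}}
  U13: {{q3,q5},{q3,q6},{q3,q5,q6}}
  U23: {{q2},{q2,q4}}
C dims 5,2; δ0: rk 2, SNF 1^2
Ȟ^0: (5−2)−0=3 ⇒ Z^3
Ȟ^1: (2−0)−2=0 ⇒ 0
Ȟ^2: (0−0)−0=0 ⇒ 0


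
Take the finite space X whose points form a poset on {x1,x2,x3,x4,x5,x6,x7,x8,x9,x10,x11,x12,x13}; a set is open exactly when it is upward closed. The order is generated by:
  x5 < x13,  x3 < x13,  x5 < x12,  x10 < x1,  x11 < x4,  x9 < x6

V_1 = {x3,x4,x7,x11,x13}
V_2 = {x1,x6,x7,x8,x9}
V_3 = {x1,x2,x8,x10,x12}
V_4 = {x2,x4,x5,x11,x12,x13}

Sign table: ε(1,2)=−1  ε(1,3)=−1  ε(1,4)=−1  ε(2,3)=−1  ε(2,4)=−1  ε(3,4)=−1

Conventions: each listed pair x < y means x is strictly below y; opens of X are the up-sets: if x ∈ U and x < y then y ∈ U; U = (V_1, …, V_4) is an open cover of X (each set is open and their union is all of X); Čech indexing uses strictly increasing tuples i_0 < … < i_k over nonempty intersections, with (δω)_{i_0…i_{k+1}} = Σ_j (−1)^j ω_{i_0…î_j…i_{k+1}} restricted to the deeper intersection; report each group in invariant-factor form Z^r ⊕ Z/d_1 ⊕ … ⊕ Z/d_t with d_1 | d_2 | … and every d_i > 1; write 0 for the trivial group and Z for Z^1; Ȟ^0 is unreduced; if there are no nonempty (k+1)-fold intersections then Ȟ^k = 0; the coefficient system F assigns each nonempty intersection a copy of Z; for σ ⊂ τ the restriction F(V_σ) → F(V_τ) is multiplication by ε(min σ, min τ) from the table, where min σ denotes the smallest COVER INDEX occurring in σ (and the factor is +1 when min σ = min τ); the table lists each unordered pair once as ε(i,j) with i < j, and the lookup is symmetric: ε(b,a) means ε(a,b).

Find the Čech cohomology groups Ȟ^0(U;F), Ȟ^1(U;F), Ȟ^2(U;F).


cover nerve:
  V12={x7} V14={x4,x11,x13} V23={x1,x8} V34={x2,x12}
C dims 4,4; δ0: rk 3, SNF 1^3
Ȟ^0: (4−3)−0=1 ⇒ Z
Ȟ^1: (4−0)−3=1 ⇒ Z
Ȟ^2: (0−0)−0=0 ⇒ 0

Ȟ^0 = Z,  Ȟ^1 = Z,  Ȟ^2 = 0


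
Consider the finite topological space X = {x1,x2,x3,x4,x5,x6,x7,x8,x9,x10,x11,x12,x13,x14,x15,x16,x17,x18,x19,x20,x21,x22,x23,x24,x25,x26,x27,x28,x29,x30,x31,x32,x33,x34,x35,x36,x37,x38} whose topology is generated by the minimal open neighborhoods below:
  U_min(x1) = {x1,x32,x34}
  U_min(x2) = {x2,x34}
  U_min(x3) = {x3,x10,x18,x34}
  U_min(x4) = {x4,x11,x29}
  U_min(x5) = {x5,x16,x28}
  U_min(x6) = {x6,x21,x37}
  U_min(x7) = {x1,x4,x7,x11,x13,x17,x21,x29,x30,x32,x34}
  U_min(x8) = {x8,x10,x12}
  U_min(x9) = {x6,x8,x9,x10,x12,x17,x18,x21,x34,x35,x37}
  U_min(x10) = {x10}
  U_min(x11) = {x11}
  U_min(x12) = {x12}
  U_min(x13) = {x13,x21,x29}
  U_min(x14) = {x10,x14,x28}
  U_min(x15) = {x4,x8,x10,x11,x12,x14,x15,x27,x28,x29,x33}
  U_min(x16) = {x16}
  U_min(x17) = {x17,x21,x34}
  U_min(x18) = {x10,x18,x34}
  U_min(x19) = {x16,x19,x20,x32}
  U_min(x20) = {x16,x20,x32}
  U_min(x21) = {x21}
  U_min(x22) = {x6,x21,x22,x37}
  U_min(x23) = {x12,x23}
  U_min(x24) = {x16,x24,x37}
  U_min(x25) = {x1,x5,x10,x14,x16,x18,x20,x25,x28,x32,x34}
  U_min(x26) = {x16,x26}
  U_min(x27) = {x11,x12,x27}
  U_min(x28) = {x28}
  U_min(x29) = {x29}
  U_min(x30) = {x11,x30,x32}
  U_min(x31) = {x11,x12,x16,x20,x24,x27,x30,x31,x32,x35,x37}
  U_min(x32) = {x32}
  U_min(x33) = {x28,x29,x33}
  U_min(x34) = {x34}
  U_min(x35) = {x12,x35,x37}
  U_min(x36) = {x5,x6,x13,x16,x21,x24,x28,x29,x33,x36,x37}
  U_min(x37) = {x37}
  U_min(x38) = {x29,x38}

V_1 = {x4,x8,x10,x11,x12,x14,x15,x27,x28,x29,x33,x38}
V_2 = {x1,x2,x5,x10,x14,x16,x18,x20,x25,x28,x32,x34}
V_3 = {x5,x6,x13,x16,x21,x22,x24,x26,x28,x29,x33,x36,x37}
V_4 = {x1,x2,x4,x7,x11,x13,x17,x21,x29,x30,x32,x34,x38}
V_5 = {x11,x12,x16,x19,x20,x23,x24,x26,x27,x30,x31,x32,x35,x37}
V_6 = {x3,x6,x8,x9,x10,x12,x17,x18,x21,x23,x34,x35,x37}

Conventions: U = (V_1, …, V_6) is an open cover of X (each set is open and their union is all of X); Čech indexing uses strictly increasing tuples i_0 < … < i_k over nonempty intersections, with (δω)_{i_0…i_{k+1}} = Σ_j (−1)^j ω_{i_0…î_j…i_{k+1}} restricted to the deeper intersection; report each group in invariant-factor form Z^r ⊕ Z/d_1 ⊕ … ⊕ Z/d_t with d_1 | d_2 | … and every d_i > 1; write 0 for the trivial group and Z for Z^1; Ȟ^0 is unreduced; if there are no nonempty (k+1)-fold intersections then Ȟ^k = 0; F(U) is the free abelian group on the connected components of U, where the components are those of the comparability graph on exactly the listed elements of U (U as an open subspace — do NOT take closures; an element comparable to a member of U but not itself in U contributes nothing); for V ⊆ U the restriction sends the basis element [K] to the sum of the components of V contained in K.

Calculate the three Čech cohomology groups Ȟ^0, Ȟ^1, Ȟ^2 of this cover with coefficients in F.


Ȟ^0 ≅ Z,  Ȟ^1 ≅ 0,  Ȟ^2 ≅ Z/2

cover nerve:
  V12={x10,x14,x28} V13={x28,x29,x33} V14={x4,x11,x29,x38} V15={x11,x12,x27} V16={x8,x10,x12} V23={x5,x16,x28} V24={x1,x2,x32,x34} V25={x16,x20,x32} V26={x10,x18,x34} V34={x13,x21,x29} V35={x16,x24,x26,x37} V36={x6,x21,x37} V45={x11,x30,x32} V46={x17,x21,x34} V56={x12,x23,x35,x37}
  V123={x28} V126={x10} V134={x29} V145={x11} V156={x12} V235={x16} V245={x32} V246={x34} V346={x21} V356={x37}
components per intersection:
  V1: {x4,x8,x10,x11,x12,x14,x15,x27,x28,x29,x33,x38}
  V2: {x1,x2,x5,x10,x14,x16,x18,x20,x25,x28,x32,x34}
  V3: {x5,x6,x13,x16,x21,x22,x24,x26,x28,x29,x33,x36,x37}
  V4: {x1,x2,x4,x7,x11,x13,x17,x21,x29,x30,x32,x34,x38}
  V5: {x11,x12,x16,x19,x20,x23,x24,x26,x27,x30,x31,x32,x35,x37}
  V6: {x3,x6,x8,x9,x10,x12,x17,x18,x21,x23,x34,x35,x37}
  V12: {x10,x14,x28}
  V13: {x28,x29,x33}
  V14: {x4,x11,x29,x38}
  V15: {x11,x12,x27}
  V16: {x8,x10,x12}
  V23: {x5,x16,x28}
  V24: {x1,x2,x32,x34}
  V25: {x16,x20,x32}
  V26: {x10,x18,x34}
  V34: {x13,x21,x29}
  V35: {x16,x24,x26,x37}
  V36: {x6,x21,x37}
  V45: {x11,x30,x32}
  V46: {x17,x21,x34}
  V56: {x12,x23,x35,x37}
  V123: {x28}
  V126: {x10}
  V134: {x29}
  V145: {x11}
  V156: {x12}
  V235: {x16}
  V245: {x32}
  V246: {x34}
  V346: {x21}
  V356: {x37}
C dims 6,15,10; δ0: rk 5, SNF 1^5; δ1: rk 10, SNF 1^9·2
Ȟ^0: (6−5)−0=1 ⇒ Z
Ȟ^1: (15−10)−5=0 ⇒ 0
Ȟ^2: (10−0)−10=0 plus torsion [2] ⇒ Z/2


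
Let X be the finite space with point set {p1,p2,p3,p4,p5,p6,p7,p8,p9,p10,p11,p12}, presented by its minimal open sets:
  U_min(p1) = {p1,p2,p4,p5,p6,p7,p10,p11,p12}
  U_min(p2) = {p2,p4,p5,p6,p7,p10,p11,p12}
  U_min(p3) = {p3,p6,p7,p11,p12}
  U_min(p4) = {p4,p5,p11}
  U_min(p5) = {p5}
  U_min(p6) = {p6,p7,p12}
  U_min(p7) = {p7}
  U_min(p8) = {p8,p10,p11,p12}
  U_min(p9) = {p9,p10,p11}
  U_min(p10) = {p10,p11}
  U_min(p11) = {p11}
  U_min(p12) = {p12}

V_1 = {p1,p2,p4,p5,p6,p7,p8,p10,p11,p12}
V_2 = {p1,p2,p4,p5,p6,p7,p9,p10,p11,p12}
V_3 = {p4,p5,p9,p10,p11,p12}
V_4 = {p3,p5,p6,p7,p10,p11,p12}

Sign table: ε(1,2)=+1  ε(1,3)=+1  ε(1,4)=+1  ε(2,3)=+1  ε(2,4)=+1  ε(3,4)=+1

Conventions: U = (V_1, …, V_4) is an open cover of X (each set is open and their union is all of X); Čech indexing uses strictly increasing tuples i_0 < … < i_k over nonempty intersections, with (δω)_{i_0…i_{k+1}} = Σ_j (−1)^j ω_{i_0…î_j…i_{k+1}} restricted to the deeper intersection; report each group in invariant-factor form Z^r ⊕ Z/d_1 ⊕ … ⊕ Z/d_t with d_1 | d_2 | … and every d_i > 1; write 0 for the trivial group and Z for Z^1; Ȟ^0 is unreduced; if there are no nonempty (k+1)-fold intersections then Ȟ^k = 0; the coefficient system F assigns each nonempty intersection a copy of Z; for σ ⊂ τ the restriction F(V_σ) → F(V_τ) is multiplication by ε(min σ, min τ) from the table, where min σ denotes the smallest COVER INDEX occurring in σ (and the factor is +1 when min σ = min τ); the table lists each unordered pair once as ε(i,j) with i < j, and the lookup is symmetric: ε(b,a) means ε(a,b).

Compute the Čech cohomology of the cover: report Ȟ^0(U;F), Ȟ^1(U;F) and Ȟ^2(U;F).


intersection data:
  V12={p1,p2,p4,p5,p6,p7,p10,p11,p12} V13={p4,p5,p10,p11,p12} V14={p5,p6,p7,p10,p11,p12} V23={p4,p5,p9,p10,p11,p12} V24={p5,p6,p7,p10,p11,p12} V34={p5,p10,p11,p12}
  V123={p4,p5,p10,p11,p12} V124={p5,p6,p7,p10,p11,p12} V134={p5,p10,p11,p12} V234={p5,p10,p11,p12}
  V1234={p5,p10,p11,p12}
C dims 4,6,4,1; δ0: rk 3, SNF 1^3; δ1: rk 3, SNF 1^3; δ2: rk 1, SNF 1^1
Ȟ^0 = (4 − 3) − 0 = 1, so Ȟ^0 ≅ Z
Ȟ^1 = (6 − 3) − 3 = 0, so Ȟ^1 ≅ 0
Ȟ^2 = (4 − 1) − 3 = 0, so Ȟ^2 ≅ 0

Ȟ^0 = Z,  Ȟ^1 = 0,  Ȟ^2 = 0


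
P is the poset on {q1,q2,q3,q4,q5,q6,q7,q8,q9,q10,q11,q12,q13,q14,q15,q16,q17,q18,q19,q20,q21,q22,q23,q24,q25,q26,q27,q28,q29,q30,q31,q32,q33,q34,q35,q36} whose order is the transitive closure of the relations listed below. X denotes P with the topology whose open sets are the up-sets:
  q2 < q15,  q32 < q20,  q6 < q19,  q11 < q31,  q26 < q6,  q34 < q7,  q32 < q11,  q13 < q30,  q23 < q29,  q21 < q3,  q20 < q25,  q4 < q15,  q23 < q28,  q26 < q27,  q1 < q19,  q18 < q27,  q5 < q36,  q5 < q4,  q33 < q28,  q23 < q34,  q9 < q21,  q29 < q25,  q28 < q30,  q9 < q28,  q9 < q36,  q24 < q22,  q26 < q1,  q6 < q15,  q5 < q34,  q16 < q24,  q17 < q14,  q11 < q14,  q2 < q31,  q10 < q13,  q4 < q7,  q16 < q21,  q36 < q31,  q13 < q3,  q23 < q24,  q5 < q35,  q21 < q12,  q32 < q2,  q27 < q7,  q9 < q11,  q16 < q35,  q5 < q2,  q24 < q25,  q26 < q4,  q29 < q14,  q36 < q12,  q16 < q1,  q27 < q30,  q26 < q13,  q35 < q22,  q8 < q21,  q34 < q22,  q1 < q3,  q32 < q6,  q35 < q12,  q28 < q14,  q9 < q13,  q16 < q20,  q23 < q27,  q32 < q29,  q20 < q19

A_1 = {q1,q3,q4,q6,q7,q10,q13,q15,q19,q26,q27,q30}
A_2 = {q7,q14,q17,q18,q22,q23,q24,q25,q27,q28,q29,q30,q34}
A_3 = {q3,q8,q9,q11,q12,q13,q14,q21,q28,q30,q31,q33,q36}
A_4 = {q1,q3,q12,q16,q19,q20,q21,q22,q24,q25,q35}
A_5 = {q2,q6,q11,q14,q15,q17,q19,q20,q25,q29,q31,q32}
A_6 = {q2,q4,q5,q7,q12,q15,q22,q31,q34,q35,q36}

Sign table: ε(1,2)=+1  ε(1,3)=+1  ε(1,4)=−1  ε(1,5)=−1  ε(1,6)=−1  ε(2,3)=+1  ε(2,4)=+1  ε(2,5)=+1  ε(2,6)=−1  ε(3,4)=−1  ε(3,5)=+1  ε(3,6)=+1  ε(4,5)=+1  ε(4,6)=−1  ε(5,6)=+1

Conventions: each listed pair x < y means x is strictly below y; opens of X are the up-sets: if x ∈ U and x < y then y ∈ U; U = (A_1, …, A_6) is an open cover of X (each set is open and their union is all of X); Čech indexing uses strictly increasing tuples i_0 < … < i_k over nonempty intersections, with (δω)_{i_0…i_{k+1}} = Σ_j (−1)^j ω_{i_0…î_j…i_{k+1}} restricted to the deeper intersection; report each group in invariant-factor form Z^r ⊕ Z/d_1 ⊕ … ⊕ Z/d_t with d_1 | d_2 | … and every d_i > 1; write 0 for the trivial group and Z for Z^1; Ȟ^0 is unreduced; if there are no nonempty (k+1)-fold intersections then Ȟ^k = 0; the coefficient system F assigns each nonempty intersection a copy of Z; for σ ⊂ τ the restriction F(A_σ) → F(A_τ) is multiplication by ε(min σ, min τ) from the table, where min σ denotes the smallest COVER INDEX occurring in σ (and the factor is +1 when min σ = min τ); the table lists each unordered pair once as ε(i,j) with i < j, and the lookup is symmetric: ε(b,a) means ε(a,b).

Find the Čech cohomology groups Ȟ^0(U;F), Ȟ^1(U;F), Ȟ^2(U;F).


nonempty overlaps:
  A12={q7,q27,q30} A13={q3,q13,q30} A14={q1,q3,q19} A15={q6,q15,q19} A16={q4,q7,q15} A23={q14,q28,q30} A24={q22,q24,q25} A25={q14,q17,q25,q29} A26={q7,q22,q34} A34={q3,q12,q21} A35={q11,q14,q31} A36={q12,q31,q36} A45={q19,q20,q25} A46={q12,q22,q35} A56={q2,q15,q31}
  A123={q30} A126={q7} A134={q3} A145={q19} A156={q15} A235={q14} A245={q25} A246={q22} A346={q12} A356={q31}
C dims 6,15,10; δ0: rk 6, SNF 1^5·2; δ1: rk 9, SNF 1^9
degree 0: 6−6−0 = 0 → Ȟ^0 ≅ 0
degree 1: 15−9−6 = 0 plus torsion [2] → Ȟ^1 ≅ Z/2
degree 2: 10−0−9 = 1 → Ȟ^2 ≅ Z

Ȟ^0 = 0, Ȟ^1 = Z/2 and Ȟ^2 = Z


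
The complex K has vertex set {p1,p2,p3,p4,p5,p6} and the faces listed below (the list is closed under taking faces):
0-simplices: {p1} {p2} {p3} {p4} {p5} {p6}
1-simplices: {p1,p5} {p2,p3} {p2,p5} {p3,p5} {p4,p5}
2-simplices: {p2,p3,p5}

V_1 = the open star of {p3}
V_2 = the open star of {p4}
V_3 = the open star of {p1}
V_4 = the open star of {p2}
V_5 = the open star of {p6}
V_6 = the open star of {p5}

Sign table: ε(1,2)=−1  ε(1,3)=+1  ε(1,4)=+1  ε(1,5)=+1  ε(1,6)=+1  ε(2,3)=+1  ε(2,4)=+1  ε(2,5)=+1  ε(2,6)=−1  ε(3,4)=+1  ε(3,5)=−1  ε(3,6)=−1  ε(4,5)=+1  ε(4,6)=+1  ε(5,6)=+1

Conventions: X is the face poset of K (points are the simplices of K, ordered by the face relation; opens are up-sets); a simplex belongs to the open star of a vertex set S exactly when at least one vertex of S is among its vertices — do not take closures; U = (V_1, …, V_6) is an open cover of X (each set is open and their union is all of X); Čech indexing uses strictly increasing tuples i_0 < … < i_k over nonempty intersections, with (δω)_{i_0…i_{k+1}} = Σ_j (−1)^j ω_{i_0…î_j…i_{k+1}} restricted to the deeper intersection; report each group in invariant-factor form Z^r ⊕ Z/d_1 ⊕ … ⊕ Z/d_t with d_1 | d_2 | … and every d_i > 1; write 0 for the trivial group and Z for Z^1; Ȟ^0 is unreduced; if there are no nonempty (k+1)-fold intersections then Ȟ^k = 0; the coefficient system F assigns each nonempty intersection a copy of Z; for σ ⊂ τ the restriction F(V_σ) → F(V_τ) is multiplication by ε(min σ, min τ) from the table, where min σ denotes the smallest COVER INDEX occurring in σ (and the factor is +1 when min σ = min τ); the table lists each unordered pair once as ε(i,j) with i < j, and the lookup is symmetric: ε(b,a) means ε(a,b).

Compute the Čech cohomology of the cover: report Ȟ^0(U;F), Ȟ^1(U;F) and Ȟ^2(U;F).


cover nerve:
  V1={{p3},{p2,p3},{p3,p5},{p2,p3,p5}} V2={{p4},{p4,p5}} V3={{p1},{p1,p5}} V4={{p2},{p2,p3},{p2,p5},{p2,p3,p5}} V5={{p6}} V6={{p5},{p1,p5},{p2,p5},{p3,p5},{p4,p5},{p2,p3,p5}}
  V14={{p2,p3},{p2,p3,p5}} V16={{p3,p5},{p2,p3,p5}} V26={{p4,p5}} V36={{p1,p5}} V46={{p2,p5},{p2,p3,p5}}
  V146={{p2,p3,p5}}
C dims 6,5,1; δ0: rk 4, SNF 1^4; δ1: rk 1, SNF 1^1
Ȟ^0: (6−4)−0=2 ⇒ Z^2
Ȟ^1: (5−1)−4=0 ⇒ 0
Ȟ^2: (1−0)−1=0 ⇒ 0

Ȟ^0(U;F) ≅ Z^2,  Ȟ^1(U;F) ≅ 0,  Ȟ^2(U;F) ≅ 0


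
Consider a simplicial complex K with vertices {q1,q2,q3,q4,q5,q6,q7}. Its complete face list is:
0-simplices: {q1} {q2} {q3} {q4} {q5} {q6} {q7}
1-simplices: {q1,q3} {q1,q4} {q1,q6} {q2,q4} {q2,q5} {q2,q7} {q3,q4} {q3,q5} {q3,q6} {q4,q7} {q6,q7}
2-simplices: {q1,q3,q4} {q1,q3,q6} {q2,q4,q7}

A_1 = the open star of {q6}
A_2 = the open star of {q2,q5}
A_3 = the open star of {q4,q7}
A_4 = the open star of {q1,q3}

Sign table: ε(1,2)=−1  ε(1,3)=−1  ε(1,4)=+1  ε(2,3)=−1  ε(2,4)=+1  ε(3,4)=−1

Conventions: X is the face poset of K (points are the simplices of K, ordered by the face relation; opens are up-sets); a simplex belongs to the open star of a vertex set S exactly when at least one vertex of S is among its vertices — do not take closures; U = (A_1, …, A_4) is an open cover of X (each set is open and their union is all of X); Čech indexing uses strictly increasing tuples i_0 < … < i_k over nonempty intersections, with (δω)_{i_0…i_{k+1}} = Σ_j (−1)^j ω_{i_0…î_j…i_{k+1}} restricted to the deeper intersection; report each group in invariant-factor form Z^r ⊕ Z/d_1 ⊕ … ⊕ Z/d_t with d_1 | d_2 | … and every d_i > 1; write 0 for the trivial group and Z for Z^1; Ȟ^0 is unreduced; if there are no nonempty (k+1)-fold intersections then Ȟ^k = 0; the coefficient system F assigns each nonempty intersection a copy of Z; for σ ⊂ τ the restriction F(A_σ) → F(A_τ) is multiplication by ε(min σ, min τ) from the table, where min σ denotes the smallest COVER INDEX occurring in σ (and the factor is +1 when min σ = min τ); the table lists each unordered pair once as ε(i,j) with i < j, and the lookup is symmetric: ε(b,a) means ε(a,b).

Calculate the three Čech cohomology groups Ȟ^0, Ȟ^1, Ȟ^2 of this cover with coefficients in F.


Ȟ^0 ≅ Z; Ȟ^1 ≅ Z^2; Ȟ^2 ≅ 0

cover nerve:
  A1={{q6},{q1,q6},{q3,q6},{q6,q7},{q1,q3,q6}} A2={{q2},{q5},{q2,q4},{q2,q5},{q2,q7},{q3,q5},{q2,q4,q7}} A3={{q4},{q7},{q1,q4},{q2,q4},{q2,q7},{q3,q4},{q4,q7},{q6,q7},{q1,q3,q4},{q2,q4,q7}} A4={{q1},{q3},{q1,q3},{q1,q4},{q1,q6},{q3,q4},{q3,q5},{q3,q6},{q1,q3,q4},{q1,q3,q6}}
  A13={{q6,q7}} A14={{q1,q6},{q3,q6},{q1,q3,q6}} A23={{q2,q4},{q2,q7},{q2,q4,q7}} A24={{q3,q5}} A34={{q1,q4},{q3,q4},{q1,q3,q4}}
C dims 4,5; δ0: rk 3, SNF 1^3
Ȟ^0: (4−3)−0=1 ⇒ Z
Ȟ^1: (5−0)−3=2 ⇒ Z^2
Ȟ^2: (0−0)−0=0 ⇒ 0


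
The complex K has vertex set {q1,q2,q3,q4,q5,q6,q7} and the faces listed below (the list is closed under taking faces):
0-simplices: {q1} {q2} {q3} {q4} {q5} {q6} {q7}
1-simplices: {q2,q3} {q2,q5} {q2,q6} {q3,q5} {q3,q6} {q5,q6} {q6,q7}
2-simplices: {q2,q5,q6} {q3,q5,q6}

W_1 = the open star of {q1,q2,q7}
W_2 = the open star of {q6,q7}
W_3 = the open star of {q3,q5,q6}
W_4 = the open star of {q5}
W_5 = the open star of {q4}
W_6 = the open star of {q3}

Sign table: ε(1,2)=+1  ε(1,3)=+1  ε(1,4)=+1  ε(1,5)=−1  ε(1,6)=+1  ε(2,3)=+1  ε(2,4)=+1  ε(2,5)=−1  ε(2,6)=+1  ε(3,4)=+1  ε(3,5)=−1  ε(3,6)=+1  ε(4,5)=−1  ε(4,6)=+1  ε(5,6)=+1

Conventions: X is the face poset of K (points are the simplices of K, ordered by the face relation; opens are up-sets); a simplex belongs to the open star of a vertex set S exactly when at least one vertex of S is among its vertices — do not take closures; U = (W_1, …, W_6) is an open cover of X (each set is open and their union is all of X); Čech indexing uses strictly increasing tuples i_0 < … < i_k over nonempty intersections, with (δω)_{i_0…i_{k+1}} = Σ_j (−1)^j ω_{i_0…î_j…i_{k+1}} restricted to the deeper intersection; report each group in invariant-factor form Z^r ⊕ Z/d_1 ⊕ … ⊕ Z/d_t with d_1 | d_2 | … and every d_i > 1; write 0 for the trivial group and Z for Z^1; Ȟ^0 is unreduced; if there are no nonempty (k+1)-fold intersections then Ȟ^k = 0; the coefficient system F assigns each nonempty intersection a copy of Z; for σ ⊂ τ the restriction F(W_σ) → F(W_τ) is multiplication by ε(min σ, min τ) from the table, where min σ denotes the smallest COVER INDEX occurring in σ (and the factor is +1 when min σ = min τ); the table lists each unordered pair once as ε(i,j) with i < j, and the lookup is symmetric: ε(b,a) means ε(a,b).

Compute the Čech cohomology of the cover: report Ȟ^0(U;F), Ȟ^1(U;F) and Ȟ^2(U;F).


Ȟ^0 ≅ Z^2, Ȟ^1 ≅ 0 and Ȟ^2 ≅ 0

nerve simplices:
  W1={{q1},{q2},{q7},{q2,q3},{q2,q5},{q2,q6},{q6,q7},{q2,q5,q6}} W2={{q6},{q7},{q2,q6},{q3,q6},{q5,q6},{q6,q7},{q2,q5,q6},{q3,q5,q6}} W3={{q3},{q5},{q6},{q2,q3},{q2,q5},{q2,q6},{q3,q5},{q3,q6},{q5,q6},{q6,q7},{q2,q5,q6},{q3,q5,q6}} W4={{q5},{q2,q5},{q3,q5},{q5,q6},{q2,q5,q6},{q3,q5,q6}} W5={{q4}} W6={{q3},{q2,q3},{q3,q5},{q3,q6},{q3,q5,q6}}
  W12={{q7},{q2,q6},{q6,q7},{q2,q5,q6}} W13={{q2,q3},{q2,q5},{q2,q6},{q6,q7},{q2,q5,q6}} W14={{q2,q5},{q2,q5,q6}} W16={{q2,q3}} W23={{q6},{q2,q6},{q3,q6},{q5,q6},{q6,q7},{q2,q5,q6},{q3,q5,q6}} W24={{q5,q6},{q2,q5,q6},{q3,q5,q6}} W26={{q3,q6},{q3,q5,q6}} W34={{q5},{q2,q5},{q3,q5},{q5,q6},{q2,q5,q6},{q3,q5,q6}} W36={{q3},{q2,q3},{q3,q5},{q3,q6},{q3,q5,q6}} W46={{q3,q5},{q3,q5,q6}}
  W123={{q2,q6},{q6,q7},{q2,q5,q6}} W124={{q2,q5,q6}} W134={{q2,q5},{q2,q5,q6}} W136={{q2,q3}} W234={{q5,q6},{q2,q5,q6},{q3,q5,q6}} W236={{q3,q6},{q3,q5,q6}} W246={{q3,q5,q6}} W346={{q3,q5},{q3,q5,q6}}
  W1234={{q2,q5,q6}} W2346={{q3,q5,q6}}
C dims 6,10,8,2; δ0: rk 4, SNF 1^4; δ1: rk 6, SNF 1^6; δ2: rk 2, SNF 1^2
degree 0: 6−4−0 = 2 → Ȟ^0 ≅ Z^2
degree 1: 10−6−4 = 0 → Ȟ^1 ≅ 0
degree 2: 8−2−6 = 0 → Ȟ^2 ≅ 0


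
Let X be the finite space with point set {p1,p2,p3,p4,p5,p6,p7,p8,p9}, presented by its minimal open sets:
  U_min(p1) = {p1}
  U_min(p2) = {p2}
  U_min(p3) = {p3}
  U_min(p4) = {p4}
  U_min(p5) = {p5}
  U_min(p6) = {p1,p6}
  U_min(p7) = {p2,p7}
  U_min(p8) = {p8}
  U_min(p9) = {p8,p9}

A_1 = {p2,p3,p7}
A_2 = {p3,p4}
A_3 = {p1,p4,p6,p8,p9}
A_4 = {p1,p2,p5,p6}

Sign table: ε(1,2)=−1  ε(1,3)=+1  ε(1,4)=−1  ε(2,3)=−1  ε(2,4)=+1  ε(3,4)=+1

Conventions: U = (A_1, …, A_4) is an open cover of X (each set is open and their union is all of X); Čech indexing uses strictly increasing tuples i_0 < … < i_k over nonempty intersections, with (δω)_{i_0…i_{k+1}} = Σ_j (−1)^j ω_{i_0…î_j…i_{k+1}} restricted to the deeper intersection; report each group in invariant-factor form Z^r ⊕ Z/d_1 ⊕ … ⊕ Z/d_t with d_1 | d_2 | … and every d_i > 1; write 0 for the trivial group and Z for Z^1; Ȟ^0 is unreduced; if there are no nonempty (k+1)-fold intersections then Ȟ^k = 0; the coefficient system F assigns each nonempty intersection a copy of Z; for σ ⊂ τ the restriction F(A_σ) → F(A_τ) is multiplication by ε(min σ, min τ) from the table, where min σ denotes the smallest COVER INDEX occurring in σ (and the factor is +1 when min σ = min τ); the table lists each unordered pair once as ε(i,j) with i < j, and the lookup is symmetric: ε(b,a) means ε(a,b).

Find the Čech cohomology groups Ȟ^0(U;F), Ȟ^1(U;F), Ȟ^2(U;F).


Ȟ^0 ≅ 0, Ȟ^1 ≅ Z/2, Ȟ^2 ≅ 0

cover nerve:
  A12={p3} A14={p2} A23={p4} A34={p1,p6}
C dims 4,4; δ0: rk 4, SNF 1^3·2
Ȟ^0: (4−4)−0=0 ⇒ 0
Ȟ^1: (4−0)−4=0 plus torsion [2] ⇒ Z/2
Ȟ^2: (0−0)−0=0 ⇒ 0


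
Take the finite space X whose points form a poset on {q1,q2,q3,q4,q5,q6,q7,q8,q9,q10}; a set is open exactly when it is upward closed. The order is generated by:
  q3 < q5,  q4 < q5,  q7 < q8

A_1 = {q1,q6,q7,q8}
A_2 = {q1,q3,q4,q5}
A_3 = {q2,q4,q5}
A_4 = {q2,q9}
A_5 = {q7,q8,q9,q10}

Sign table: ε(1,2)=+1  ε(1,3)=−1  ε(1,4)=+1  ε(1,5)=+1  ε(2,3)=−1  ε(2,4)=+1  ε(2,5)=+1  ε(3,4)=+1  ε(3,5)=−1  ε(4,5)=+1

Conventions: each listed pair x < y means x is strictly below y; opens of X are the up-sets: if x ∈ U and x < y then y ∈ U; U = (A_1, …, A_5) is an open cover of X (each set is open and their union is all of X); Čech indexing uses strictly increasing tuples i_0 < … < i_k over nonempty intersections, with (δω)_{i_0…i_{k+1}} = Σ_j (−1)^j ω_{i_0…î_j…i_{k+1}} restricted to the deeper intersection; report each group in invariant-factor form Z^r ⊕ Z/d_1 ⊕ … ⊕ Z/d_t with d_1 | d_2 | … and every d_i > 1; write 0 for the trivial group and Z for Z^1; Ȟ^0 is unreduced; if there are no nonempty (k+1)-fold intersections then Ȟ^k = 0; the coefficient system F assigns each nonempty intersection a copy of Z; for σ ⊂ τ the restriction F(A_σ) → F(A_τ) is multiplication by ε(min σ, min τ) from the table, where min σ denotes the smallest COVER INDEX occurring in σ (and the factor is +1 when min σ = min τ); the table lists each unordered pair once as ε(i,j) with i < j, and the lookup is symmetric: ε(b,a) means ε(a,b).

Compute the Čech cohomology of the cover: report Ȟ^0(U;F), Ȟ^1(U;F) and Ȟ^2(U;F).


intersection data:
  A12={q1} A15={q7,q8} A23={q4,q5} A34={q2} A45={q9}
C dims 5,5; δ0: rk 5, SNF 1^4·2
Ȟ^0 = (5 − 5) − 0 = 0, so Ȟ^0 ≅ 0
Ȟ^1 = (5 − 0) − 5 = 0 plus torsion [2], so Ȟ^1 ≅ Z/2
Ȟ^2 = (0 − 0) − 0 = 0, so Ȟ^2 ≅ 0

Ȟ^0(U;F) ≅ 0, Ȟ^1(U;F) ≅ Z/2 and Ȟ^2(U;F) ≅ 0


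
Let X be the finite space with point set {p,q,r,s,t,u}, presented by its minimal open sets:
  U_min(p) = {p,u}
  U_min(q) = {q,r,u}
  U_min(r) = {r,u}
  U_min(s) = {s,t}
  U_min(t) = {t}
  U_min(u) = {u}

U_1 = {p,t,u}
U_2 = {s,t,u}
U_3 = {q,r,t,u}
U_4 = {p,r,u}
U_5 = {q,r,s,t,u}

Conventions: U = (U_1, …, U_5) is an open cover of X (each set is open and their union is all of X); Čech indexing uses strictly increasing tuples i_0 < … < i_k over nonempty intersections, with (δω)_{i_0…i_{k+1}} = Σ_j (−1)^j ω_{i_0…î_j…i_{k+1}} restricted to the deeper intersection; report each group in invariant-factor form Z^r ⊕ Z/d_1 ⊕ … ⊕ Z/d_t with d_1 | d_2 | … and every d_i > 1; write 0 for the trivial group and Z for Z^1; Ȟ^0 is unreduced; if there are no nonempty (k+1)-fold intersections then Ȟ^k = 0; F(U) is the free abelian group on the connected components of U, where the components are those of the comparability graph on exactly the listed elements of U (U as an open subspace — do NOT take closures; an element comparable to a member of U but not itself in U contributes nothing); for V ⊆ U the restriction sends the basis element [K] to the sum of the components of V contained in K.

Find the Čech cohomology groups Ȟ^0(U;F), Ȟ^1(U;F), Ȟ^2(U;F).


intersection data:
  U12={t,u} U13={t,u} U14={p,u} U15={t,u} U23={t,u} U24={u} U25={s,t,u} U34={r,u} U35={q,r,t,u} U45={r,u}
  U123={t,u} U124={u} U125={t,u} U134={u} U135={t,u} U145={u} U234={u} U235={t,u} U245={u} U345={r,u}
  U1234={u} U1235={t,u} U1245={u} U1345={u} U2345={u}
  U12345={u}
components per intersection:
  U1: {p,u} {t}
  U2: {s,t} {u}
  U3: {q,r,u} {t}
  U4: {p,r,u}
  U5: {q,r,u} {s,t}
  U12: {t} {u}
  U13: {t} {u}
  U14: {p,u}
  U15: {t} {u}
  U23: {t} {u}
  U24: {u}
  U25: {s,t} {u}
  U34: {r,u}
  U35: {q,r,u} {t}
  U45: {r,u}
  U123: {t} {u}
  U124: {u}
  U125: {t} {u}
  U134: {u}
  U135: {t} {u}
  U145: {u}
  U234: {u}
  U235: {t} {u}
  U245: {u}
  U345: {r,u}
  U1234: {u}
  U1235: {t} {u}
  U1245: {u}
  U1345: {u}
  U2345: {u}
  U12345: {u}
C dims 9,16,14,6; δ0: rk 7, SNF 1^7; δ1: rk 9, SNF 1^9; δ2: rk 5, SNF 1^5
Ȟ^0 = (9 − 7) − 0 = 2, so Ȟ^0 ≅ Z^2
Ȟ^1 = (16 − 9) − 7 = 0, so Ȟ^1 ≅ 0
Ȟ^2 = (14 − 5) − 9 = 0, so Ȟ^2 ≅ 0

Ȟ^0 = Z^2; Ȟ^1 = 0; Ȟ^2 = 0


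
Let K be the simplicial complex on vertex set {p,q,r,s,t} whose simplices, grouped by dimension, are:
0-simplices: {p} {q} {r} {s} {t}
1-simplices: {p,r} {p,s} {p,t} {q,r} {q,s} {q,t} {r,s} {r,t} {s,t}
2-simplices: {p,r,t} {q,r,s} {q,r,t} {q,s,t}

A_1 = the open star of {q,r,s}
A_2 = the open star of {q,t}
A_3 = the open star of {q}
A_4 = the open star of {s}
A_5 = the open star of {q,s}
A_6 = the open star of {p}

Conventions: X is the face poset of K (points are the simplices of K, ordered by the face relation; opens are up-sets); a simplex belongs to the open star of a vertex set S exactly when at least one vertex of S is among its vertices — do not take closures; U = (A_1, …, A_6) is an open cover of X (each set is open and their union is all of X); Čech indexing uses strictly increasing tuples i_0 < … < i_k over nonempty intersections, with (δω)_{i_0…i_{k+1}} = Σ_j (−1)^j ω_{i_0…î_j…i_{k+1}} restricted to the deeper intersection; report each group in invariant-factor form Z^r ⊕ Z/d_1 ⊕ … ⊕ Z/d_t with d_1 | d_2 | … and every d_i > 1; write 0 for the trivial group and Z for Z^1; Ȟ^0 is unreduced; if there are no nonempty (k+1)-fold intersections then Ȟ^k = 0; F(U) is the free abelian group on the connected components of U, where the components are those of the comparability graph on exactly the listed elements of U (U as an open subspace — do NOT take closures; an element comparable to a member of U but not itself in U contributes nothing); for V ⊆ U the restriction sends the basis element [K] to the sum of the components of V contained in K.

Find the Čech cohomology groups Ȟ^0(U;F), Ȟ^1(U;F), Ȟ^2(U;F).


nonempty overlaps:
  A1={{q},{r},{s},{p,r},{p,s},{q,r},{q,s},{q,t},{r,s},{r,t},{s,t},{p,r,t},{q,r,s},{q,r,t},{q,s,t}} A2={{q},{t},{p,t},{q,r},{q,s},{q,t},{r,t},{s,t},{p,r,t},{q,r,s},{q,r,t},{q,s,t}} A3={{q},{q,r},{q,s},{q,t},{q,r,s},{q,r,t},{q,s,t}} A4={{s},{p,s},{q,s},{r,s},{s,t},{q,r,s},{q,s,t}} A5={{q},{s},{p,s},{q,r},{q,s},{q,t},{r,s},{s,t},{q,r,s},{q,r,t},{q,s,t}} A6={{p},{p,r},{p,s},{p,t},{p,r,t}}
  A12={{q},{q,r},{q,s},{q,t},{r,t},{s,t},{p,r,t},{q,r,s},{q,r,t},{q,s,t}} A13={{q},{q,r},{q,s},{q,t},{q,r,s},{q,r,t},{q,s,t}} A14={{s},{p,s},{q,s},{r,s},{s,t},{q,r,s},{q,s,t}} A15={{q},{s},{p,s},{q,r},{q,s},{q,t},{r,s},{s,t},{q,r,s},{q,r,t},{q,s,t}} A16={{p,r},{p,s},{p,r,t}} A23={{q},{q,r},{q,s},{q,t},{q,r,s},{q,r,t},{q,s,t}} A24={{q,s},{s,t},{q,r,s},{q,s,t}} A25={{q},{q,r},{q,s},{q,t},{s,t},{q,r,s},{q,r,t},{q,s,t}} A26={{p,t},{p,r,t}} A34={{q,s},{q,r,s},{q,s,t}} A35={{q},{q,r},{q,s},{q,t},{q,r,s},{q,r,t},{q,s,t}} A45={{s},{p,s},{q,s},{r,s},{s,t},{q,r,s},{q,s,t}} A46={{p,s}} A56={{p,s}}
  A123={{q},{q,r},{q,s},{q,t},{q,r,s},{q,r,t},{q,s,t}} A124={{q,s},{s,t},{q,r,s},{q,s,t}} A125={{q},{q,r},{q,s},{q,t},{s,t},{q,r,s},{q,r,t},{q,s,t}} A126={{p,r,t}} A134={{q,s},{q,r,s},{q,s,t}} A135={{q},{q,r},{q,s},{q,t},{q,r,s},{q,r,t},{q,s,t}} A145={{s},{p,s},{q,s},{r,s},{s,t},{q,r,s},{q,s,t}} A146={{p,s}} A156={{p,s}} A234={{q,s},{q,r,s},{q,s,t}} A235={{q},{q,r},{q,s},{q,t},{q,r,s},{q,r,t},{q,s,t}} A245={{q,s},{s,t},{q,r,s},{q,s,t}} A345={{q,s},{q,r,s},{q,s,t}} A456={{p,s}}
  A1234={{q,s},{q,r,s},{q,s,t}} A1235={{q},{q,r},{q,s},{q,t},{q,r,s},{q,r,t},{q,s,t}} A1245={{q,s},{s,t},{q,r,s},{q,s,t}} A1345={{q,s},{q,r,s},{q,s,t}} A1456={{p,s}} A2345={{q,s},{q,r,s},{q,s,t}}
  A12345={{q,s},{q,r,s},{q,s,t}}
components per intersection:
  A1: {{q},{r},{s},{p,r},{p,s},{q,r},{q,s},{q,t},{r,s},{r,t},{s,t},{p,r,t},{q,r,s},{q,r,t},{q,s,t}}
  A2: {{q},{t},{p,t},{q,r},{q,s},{q,t},{r,t},{s,t},{p,r,t},{q,r,s},{q,r,t},{q,s,t}}
  A3: {{q},{q,r},{q,s},{q,t},{q,r,s},{q,r,t},{q,s,t}}
  A4: {{s},{p,s},{q,s},{r,s},{s,t},{q,r,s},{q,s,t}}
  A5: {{q},{s},{p,s},{q,r},{q,s},{q,t},{r,s},{s,t},{q,r,s},{q,r,t},{q,s,t}}
  A6: {{p},{p,r},{p,s},{p,t},{p,r,t}}
  A12: {{q},{q,r},{q,s},{q,t},{r,t},{s,t},{p,r,t},{q,r,s},{q,r,t},{q,s,t}}
  A13: {{q},{q,r},{q,s},{q,t},{q,r,s},{q,r,t},{q,s,t}}
  A14: {{s},{p,s},{q,s},{r,s},{s,t},{q,r,s},{q,s,t}}
  A15: {{q},{s},{p,s},{q,r},{q,s},{q,t},{r,s},{s,t},{q,r,s},{q,r,t},{q,s,t}}
  A16: {{p,r},{p,r,t}} {{p,s}}
  A23: {{q},{q,r},{q,s},{q,t},{q,r,s},{q,r,t},{q,s,t}}
  A24: {{q,s},{s,t},{q,r,s},{q,s,t}}
  A25: {{q},{q,r},{q,s},{q,t},{s,t},{q,r,s},{q,r,t},{q,s,t}}
  A26: {{p,t},{p,r,t}}
  A34: {{q,s},{q,r,s},{q,s,t}}
  A35: {{q},{q,r},{q,s},{q,t},{q,r,s},{q,r,t},{q,s,t}}
  A45: {{s},{p,s},{q,s},{r,s},{s,t},{q,r,s},{q,s,t}}
  A46: {{p,s}}
  A56: {{p,s}}
  A123: {{q},{q,r},{q,s},{q,t},{q,r,s},{q,r,t},{q,s,t}}
  A124: {{q,s},{s,t},{q,r,s},{q,s,t}}
  A125: {{q},{q,r},{q,s},{q,t},{s,t},{q,r,s},{q,r,t},{q,s,t}}
  A126: {{p,r,t}}
  A134: {{q,s},{q,r,s},{q,s,t}}
  A135: {{q},{q,r},{q,s},{q,t},{q,r,s},{q,r,t},{q,s,t}}
  A145: {{s},{p,s},{q,s},{r,s},{s,t},{q,r,s},{q,s,t}}
  A146: {{p,s}}
  A156: {{p,s}}
  A234: {{q,s},{q,r,s},{q,s,t}}
  A235: {{q},{q,r},{q,s},{q,t},{q,r,s},{q,r,t},{q,s,t}}
  A245: {{q,s},{s,t},{q,r,s},{q,s,t}}
  A345: {{q,s},{q,r,s},{q,s,t}}
  A456: {{p,s}}
  A1234: {{q,s},{q,r,s},{q,s,t}}
  A1235: {{q},{q,r},{q,s},{q,t},{q,r,s},{q,r,t},{q,s,t}}
  A1245: {{q,s},{s,t},{q,r,s},{q,s,t}}
  A1345: {{q,s},{q,r,s},{q,s,t}}
  A1456: {{p,s}}
  A2345: {{q,s},{q,r,s},{q,s,t}}
  A12345: {{q,s},{q,r,s},{q,s,t}}
C dims 6,15,14,6; δ0: rk 5, SNF 1^5; δ1: rk 9, SNF 1^9; δ2: rk 5, SNF 1^5
degree 0: 6−5−0 = 1 → Ȟ^0 ≅ Z
degree 1: 15−9−5 = 1 → Ȟ^1 ≅ Z
degree 2: 14−5−9 = 0 → Ȟ^2 ≅ 0

Ȟ^0 ≅ Z, Ȟ^1 ≅ Z, Ȟ^2 ≅ 0


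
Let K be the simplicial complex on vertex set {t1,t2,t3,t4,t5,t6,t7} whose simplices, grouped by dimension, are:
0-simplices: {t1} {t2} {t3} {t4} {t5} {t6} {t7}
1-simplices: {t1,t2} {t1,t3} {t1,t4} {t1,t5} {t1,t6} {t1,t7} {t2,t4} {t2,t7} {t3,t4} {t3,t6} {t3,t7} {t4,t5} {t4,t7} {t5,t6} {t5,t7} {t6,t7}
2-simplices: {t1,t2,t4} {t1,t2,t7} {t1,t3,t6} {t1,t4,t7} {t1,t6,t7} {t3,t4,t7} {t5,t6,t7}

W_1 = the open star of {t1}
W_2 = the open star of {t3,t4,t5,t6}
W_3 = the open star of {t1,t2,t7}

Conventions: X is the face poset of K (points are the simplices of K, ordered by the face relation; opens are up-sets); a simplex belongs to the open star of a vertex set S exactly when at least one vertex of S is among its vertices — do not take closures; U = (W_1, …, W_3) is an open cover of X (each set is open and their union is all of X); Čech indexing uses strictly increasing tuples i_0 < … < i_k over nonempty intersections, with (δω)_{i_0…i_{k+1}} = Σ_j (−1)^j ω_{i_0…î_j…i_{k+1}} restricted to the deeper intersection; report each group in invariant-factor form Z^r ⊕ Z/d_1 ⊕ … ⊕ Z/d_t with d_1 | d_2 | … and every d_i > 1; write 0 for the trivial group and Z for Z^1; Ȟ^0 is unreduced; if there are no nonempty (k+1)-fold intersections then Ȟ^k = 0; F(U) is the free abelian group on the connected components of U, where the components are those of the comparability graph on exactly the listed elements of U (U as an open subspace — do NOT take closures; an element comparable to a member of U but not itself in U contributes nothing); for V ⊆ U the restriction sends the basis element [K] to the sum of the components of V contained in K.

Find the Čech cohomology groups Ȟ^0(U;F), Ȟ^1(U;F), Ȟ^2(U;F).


Ȟ^0 ≅ Z,  Ȟ^1 ≅ Z^2,  Ȟ^2 ≅ 0

nerve simplices:
  W1={{t1},{t1,t2},{t1,t3},{t1,t4},{t1,t5},{t1,t6},{t1,t7},{t1,t2,t4},{t1,t2,t7},{t1,t3,t6},{t1,t4,t7},{t1,t6,t7}} W2={{t3},{t4},{t5},{t6},{t1,t3},{t1,t4},{t1,t5},{t1,t6},{t2,t4},{t3,t4},{t3,t6},{t3,t7},{t4,t5},{t4,t7},{t5,t6},{t5,t7},{t6,t7},{t1,t2,t4},{t1,t3,t6},{t1,t4,t7},{t1,t6,t7},{t3,t4,t7},{t5,t6,t7}} W3={{t1},{t2},{t7},{t1,t2},{t1,t3},{t1,t4},{t1,t5},{t1,t6},{t1,t7},{t2,t4},{t2,t7},{t3,t7},{t4,t7},{t5,t7},{t6,t7},{t1,t2,t4},{t1,t2,t7},{t1,t3,t6},{t1,t4,t7},{t1,t6,t7},{t3,t4,t7},{t5,t6,t7}}
  W12={{t1,t3},{t1,t4},{t1,t5},{t1,t6},{t1,t2,t4},{t1,t3,t6},{t1,t4,t7},{t1,t6,t7}} W13={{t1},{t1,t2},{t1,t3},{t1,t4},{t1,t5},{t1,t6},{t1,t7},{t1,t2,t4},{t1,t2,t7},{t1,t3,t6},{t1,t4,t7},{t1,t6,t7}} W23={{t1,t3},{t1,t4},{t1,t5},{t1,t6},{t2,t4},{t3,t7},{t4,t7},{t5,t7},{t6,t7},{t1,t2,t4},{t1,t3,t6},{t1,t4,t7},{t1,t6,t7},{t3,t4,t7},{t5,t6,t7}}
  W123={{t1,t3},{t1,t4},{t1,t5},{t1,t6},{t1,t2,t4},{t1,t3,t6},{t1,t4,t7},{t1,t6,t7}}
components per intersection:
  W1: {{t1},{t1,t2},{t1,t3},{t1,t4},{t1,t5},{t1,t6},{t1,t7},{t1,t2,t4},{t1,t2,t7},{t1,t3,t6},{t1,t4,t7},{t1,t6,t7}}
  W2: {{t3},{t4},{t5},{t6},{t1,t3},{t1,t4},{t1,t5},{t1,t6},{t2,t4},{t3,t4},{t3,t6},{t3,t7},{t4,t5},{t4,t7},{t5,t6},{t5,t7},{t6,t7},{t1,t2,t4},{t1,t3,t6},{t1,t4,t7},{t1,t6,t7},{t3,t4,t7},{t5,t6,t7}}
  W3: {{t1},{t2},{t7},{t1,t2},{t1,t3},{t1,t4},{t1,t5},{t1,t6},{t1,t7},{t2,t4},{t2,t7},{t3,t7},{t4,t7},{t5,t7},{t6,t7},{t1,t2,t4},{t1,t2,t7},{t1,t3,t6},{t1,t4,t7},{t1,t6,t7},{t3,t4,t7},{t5,t6,t7}}
  W12: {{t1,t3},{t1,t6},{t1,t3,t6},{t1,t6,t7}} {{t1,t4},{t1,t2,t4},{t1,t4,t7}} {{t1,t5}}
  W13: {{t1},{t1,t2},{t1,t3},{t1,t4},{t1,t5},{t1,t6},{t1,t7},{t1,t2,t4},{t1,t2,t7},{t1,t3,t6},{t1,t4,t7},{t1,t6,t7}}
  W23: {{t1,t3},{t1,t6},{t5,t7},{t6,t7},{t1,t3,t6},{t1,t6,t7},{t5,t6,t7}} {{t1,t4},{t2,t4},{t3,t7},{t4,t7},{t1,t2,t4},{t1,t4,t7},{t3,t4,t7}} {{t1,t5}}
  W123: {{t1,t3},{t1,t6},{t1,t3,t6},{t1,t6,t7}} {{t1,t4},{t1,t2,t4},{t1,t4,t7}} {{t1,t5}}
C dims 3,7,3; δ0: rk 2, SNF 1^2; δ1: rk 3, SNF 1^3
degree 0: 3−2−0 = 1 → Ȟ^0 ≅ Z
degree 1: 7−3−2 = 2 → Ȟ^1 ≅ Z^2
degree 2: 3−0−3 = 0 → Ȟ^2 ≅ 0


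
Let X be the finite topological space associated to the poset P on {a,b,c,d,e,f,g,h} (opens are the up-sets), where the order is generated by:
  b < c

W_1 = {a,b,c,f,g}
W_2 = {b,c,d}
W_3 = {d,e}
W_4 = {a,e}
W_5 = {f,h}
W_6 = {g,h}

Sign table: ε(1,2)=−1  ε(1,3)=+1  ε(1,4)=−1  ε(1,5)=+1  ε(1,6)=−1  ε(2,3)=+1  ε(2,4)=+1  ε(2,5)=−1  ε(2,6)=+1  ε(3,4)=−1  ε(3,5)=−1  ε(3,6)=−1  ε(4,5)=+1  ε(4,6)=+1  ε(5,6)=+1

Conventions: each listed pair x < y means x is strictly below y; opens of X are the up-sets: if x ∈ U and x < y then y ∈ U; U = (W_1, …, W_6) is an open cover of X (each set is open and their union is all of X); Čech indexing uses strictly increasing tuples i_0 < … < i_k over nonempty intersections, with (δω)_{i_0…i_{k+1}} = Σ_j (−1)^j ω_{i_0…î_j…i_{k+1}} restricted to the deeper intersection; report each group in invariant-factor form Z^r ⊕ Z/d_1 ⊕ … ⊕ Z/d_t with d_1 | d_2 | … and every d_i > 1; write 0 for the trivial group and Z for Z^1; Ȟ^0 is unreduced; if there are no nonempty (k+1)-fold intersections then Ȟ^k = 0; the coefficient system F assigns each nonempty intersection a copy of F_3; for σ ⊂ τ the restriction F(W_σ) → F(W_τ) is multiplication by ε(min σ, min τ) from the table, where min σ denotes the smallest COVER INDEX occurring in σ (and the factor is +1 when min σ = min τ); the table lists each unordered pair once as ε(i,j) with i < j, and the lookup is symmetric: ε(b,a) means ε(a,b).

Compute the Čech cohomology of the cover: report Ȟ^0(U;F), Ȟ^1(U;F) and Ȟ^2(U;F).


intersection data:
  W12={b,c} W14={a} W15={f} W16={g} W23={d} W34={e} W56={h}
C dims 6,7; δ0: rk_F3 6
Ȟ^0 = (6 − 6) − 0 = 0, so Ȟ^0 ≅ 0
Ȟ^1 = (7 − 0) − 6 = 1, so Ȟ^1 ≅ Z/3
Ȟ^2 = (0 − 0) − 0 = 0, so Ȟ^2 ≅ 0

Ȟ^0 ≅ 0,  Ȟ^1 ≅ Z/3,  Ȟ^2 ≅ 0
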